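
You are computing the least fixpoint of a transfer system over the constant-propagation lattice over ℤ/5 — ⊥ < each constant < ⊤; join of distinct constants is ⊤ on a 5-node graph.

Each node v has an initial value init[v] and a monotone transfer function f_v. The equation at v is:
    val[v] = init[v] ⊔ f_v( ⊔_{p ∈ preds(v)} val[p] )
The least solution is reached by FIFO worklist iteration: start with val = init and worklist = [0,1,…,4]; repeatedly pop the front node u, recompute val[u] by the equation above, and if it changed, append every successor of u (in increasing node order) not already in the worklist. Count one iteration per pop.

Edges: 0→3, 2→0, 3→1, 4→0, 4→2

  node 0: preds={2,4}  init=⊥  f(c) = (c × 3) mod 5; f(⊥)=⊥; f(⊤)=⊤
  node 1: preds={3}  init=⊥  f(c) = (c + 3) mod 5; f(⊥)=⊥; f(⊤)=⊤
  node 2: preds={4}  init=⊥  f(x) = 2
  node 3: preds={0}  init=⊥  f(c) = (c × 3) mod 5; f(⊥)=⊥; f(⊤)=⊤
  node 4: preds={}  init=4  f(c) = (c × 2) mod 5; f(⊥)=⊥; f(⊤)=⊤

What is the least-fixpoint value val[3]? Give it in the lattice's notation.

Trace (9 dequeues):
  [1] u=0 | in 4 | out 2 | prev ⊥ | push {}
  [2] u=1 | in ⊥ | out ⊥ | ==
  [3] u=2 | in 4 | out 2 | prev ⊥ | push {0}
  [4] u=3 | in 2 | out 1 | prev ⊥ | push {1}
  [5] u=4 | in ⊥ | out 4 | ==
  [6] u=0 | in ⊤ | out ⊤ | prev 2 | push {3}
  [7] u=1 | in 1 | out 4 | prev ⊥ | push {}
  [8] u=3 | in ⊤ | out ⊤ | prev 1 | push {1}
  [9] u=1 | in ⊤ | out ⊤ | prev 4 | push {}

Converged values:
  [0] ⊤
  [1] ⊤
  [2] 2
  [3] ⊤
  [4] 4

⊤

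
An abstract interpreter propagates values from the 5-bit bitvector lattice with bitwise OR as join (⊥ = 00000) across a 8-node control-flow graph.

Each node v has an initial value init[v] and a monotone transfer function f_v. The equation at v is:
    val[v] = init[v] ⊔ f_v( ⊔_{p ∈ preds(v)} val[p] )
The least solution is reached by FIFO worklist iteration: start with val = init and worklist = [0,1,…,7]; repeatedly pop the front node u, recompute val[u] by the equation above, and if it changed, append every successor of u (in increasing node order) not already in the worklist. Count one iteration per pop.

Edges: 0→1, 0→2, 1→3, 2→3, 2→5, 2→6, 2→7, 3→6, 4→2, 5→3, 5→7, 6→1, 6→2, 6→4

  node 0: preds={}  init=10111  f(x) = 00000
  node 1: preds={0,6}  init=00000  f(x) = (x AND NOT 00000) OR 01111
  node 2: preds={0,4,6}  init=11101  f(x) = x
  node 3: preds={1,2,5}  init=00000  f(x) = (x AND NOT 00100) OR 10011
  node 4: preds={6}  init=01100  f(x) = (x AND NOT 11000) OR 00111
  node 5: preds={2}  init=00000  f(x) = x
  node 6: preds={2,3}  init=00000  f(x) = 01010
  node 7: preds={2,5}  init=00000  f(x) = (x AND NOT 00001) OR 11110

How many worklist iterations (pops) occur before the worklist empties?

Trace (12 dequeues):
  [1] u=0 | in 00000 | out 10111 | ==
  [2] u=1 | in 10111 | out 11111 | prev 00000 | push {}
  [3] u=2 | in 11111 | out 11111 | prev 11101 | push {}
  [4] u=3 | in 11111 | out 11011 | prev 00000 | push {}
  [5] u=4 | in 00000 | out 01111 | prev 01100 | push {2}
  [6] u=5 | in 11111 | out 11111 | prev 00000 | push {3}
  [7] u=6 | in 11111 | out 01010 | prev 00000 | push {1,4}
  [8] u=7 | in 11111 | out 11110 | prev 00000 | push {}
  [9] u=2 | in 11111 | out 11111 | ==
  [10] u=3 | in 11111 | out 11011 | ==
  [11] u=1 | in 11111 | out 11111 | ==
  [12] u=4 | in 01010 | out 01111 | ==

Converged values:
  [0] 10111
  [1] 11111
  [2] 11111
  [3] 11011
  [4] 01111
  [5] 11111
  [6] 01010
  [7] 11110

12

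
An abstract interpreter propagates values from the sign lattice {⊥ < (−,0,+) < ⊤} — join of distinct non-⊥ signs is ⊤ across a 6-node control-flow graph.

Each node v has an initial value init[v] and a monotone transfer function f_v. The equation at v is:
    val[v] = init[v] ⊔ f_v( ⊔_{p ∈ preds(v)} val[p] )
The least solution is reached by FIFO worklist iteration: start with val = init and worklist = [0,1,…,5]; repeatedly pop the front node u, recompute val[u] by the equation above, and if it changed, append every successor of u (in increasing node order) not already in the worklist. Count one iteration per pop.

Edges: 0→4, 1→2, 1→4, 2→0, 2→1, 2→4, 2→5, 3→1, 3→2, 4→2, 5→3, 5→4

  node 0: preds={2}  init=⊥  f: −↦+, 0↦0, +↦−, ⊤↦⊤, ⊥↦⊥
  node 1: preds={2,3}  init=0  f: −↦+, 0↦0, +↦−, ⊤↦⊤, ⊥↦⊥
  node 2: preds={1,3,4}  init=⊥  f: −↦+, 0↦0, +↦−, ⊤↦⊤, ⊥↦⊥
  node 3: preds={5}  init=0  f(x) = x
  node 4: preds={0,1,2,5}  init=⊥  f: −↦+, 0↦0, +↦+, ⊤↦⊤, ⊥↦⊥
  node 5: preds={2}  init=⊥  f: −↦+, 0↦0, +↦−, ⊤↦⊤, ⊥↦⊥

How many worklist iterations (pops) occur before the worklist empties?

11

Iteration log — 11 steps:
  step 1. node 0  ⊔preds=⊥  new=⊥  stable
  step 2. node 1  ⊔preds=0  new=0  stable
  step 3. node 2  ⊔preds=0  new=0  old=⊥  +wl: 0,1
  step 4. node 3  ⊔preds=⊥  new=0  stable
  step 5. node 4  ⊔preds=0  new=0  old=⊥  +wl: 2
  step 6. node 5  ⊔preds=0  new=0  old=⊥  +wl: 3,4
  step 7. node 0  ⊔preds=0  new=0  old=⊥  +wl: 
  step 8. node 1  ⊔preds=0  new=0  stable
  step 9. node 2  ⊔preds=0  new=0  stable
  step 10. node 3  ⊔preds=0  new=0  stable
  step 11. node 4  ⊔preds=0  new=0  stable

Least fixpoint reached:
  node 0: 0
  node 1: 0
  node 2: 0
  node 3: 0
  node 4: 0
  node 5: 0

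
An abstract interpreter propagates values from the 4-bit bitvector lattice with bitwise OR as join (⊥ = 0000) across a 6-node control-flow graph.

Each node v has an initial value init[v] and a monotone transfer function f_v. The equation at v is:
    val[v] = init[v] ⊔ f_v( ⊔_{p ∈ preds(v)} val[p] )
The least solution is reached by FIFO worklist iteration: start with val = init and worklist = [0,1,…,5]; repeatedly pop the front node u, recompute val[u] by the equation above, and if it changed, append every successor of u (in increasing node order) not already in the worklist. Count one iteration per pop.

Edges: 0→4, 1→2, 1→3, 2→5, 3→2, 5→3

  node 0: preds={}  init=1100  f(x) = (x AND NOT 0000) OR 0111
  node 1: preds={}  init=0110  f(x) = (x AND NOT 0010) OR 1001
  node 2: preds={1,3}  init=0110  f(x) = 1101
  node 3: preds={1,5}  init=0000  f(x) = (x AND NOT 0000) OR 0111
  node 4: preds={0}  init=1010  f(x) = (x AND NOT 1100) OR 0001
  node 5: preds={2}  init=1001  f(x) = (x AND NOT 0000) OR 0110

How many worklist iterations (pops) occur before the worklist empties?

Iteration log — 8 steps:
  step 1. node 0  ⊔preds=0000  new=1111  old=1100  +wl: 
  step 2. node 1  ⊔preds=0000  new=1111  old=0110  +wl: 
  step 3. node 2  ⊔preds=1111  new=1111  old=0110  +wl: 
  step 4. node 3  ⊔preds=1111  new=1111  old=0000  +wl: 2
  step 5. node 4  ⊔preds=1111  new=1011  old=1010  +wl: 
  step 6. node 5  ⊔preds=1111  new=1111  old=1001  +wl: 3
  step 7. node 2  ⊔preds=1111  new=1111  stable
  step 8. node 3  ⊔preds=1111  new=1111  stable

Least fixpoint reached:
  node 0: 1111
  node 1: 1111
  node 2: 1111
  node 3: 1111
  node 4: 1011
  node 5: 1111

8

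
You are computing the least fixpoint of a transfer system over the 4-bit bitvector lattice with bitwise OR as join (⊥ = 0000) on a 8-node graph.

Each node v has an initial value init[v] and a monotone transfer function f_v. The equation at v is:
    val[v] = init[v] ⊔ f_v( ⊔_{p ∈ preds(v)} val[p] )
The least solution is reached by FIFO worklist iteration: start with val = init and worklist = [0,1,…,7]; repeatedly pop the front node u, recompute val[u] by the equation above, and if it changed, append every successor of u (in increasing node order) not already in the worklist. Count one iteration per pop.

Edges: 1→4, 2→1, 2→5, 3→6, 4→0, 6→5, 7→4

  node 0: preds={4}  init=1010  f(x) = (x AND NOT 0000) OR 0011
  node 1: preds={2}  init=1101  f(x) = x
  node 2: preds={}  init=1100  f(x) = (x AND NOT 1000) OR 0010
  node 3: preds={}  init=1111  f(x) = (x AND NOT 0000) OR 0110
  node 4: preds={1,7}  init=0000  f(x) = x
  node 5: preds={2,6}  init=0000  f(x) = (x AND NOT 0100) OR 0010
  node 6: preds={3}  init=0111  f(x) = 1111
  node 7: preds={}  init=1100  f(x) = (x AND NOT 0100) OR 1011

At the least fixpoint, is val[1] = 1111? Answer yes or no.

yes

Trace (13 dequeues):
  [1] u=0 | in 0000 | out 1011 | prev 1010 | push {}
  [2] u=1 | in 1100 | out 1101 | ==
  [3] u=2 | in 0000 | out 1110 | prev 1100 | push {1}
  [4] u=3 | in 0000 | out 1111 | ==
  [5] u=4 | in 1101 | out 1101 | prev 0000 | push {0}
  [6] u=5 | in 1111 | out 1011 | prev 0000 | push {}
  [7] u=6 | in 1111 | out 1111 | prev 0111 | push {5}
  [8] u=7 | in 0000 | out 1111 | prev 1100 | push {4}
  [9] u=1 | in 1110 | out 1111 | prev 1101 | push {}
  [10] u=0 | in 1101 | out 1111 | prev 1011 | push {}
  [11] u=5 | in 1111 | out 1011 | ==
  [12] u=4 | in 1111 | out 1111 | prev 1101 | push {0}
  [13] u=0 | in 1111 | out 1111 | ==

Converged values:
  [0] 1111
  [1] 1111
  [2] 1110
  [3] 1111
  [4] 1111
  [5] 1011
  [6] 1111
  [7] 1111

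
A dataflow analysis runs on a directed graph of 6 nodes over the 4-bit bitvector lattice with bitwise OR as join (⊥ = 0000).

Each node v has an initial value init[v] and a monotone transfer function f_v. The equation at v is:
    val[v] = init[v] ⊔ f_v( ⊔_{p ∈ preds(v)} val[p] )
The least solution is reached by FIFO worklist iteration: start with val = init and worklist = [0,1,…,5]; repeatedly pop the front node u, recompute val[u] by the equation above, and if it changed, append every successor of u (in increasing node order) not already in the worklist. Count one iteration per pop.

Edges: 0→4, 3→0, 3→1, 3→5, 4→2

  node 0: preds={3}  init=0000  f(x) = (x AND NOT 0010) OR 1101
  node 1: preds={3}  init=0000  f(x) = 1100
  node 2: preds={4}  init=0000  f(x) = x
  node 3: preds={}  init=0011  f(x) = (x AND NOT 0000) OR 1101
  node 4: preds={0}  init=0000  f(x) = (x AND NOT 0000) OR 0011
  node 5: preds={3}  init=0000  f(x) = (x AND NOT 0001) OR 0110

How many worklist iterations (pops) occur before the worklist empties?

Worklist (9 pops):
  #1 pop 0: in=0011 → 1101 (was 0000); enqueue []
  #2 pop 1: in=0011 → 1100 (was 0000); enqueue []
  #3 pop 2: in=0000 → 0000 (no change)
  #4 pop 3: in=0000 → 1111 (was 0011); enqueue [0,1]
  #5 pop 4: in=1101 → 1111 (was 0000); enqueue [2]
  #6 pop 5: in=1111 → 1110 (was 0000); enqueue []
  #7 pop 0: in=1111 → 1101 (no change)
  #8 pop 1: in=1111 → 1100 (no change)
  #9 pop 2: in=1111 → 1111 (was 0000); enqueue []

Fixpoint:
  val[0] = 1101
  val[1] = 1100
  val[2] = 1111
  val[3] = 1111
  val[4] = 1111
  val[5] = 1110

9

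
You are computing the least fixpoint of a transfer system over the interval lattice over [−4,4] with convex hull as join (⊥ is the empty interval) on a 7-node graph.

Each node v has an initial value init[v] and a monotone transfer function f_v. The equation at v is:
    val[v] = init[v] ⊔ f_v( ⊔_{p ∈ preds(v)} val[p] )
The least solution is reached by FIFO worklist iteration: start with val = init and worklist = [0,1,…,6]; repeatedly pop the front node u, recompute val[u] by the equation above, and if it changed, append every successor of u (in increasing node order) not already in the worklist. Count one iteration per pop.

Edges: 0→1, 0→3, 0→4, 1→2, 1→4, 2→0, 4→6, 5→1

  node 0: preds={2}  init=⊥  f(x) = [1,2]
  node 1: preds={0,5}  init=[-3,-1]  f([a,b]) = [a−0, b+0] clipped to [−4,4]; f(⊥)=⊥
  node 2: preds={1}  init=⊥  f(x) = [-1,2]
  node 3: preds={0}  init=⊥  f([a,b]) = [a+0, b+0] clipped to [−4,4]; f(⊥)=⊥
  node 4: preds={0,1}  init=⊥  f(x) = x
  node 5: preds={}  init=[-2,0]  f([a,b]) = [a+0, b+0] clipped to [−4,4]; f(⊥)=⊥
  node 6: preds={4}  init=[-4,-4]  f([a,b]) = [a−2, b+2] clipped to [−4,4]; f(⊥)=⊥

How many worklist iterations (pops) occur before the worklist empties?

Iteration log — 8 steps:
  step 1. node 0  ⊔preds=⊥  new=[1,2]  old=⊥  +wl: 
  step 2. node 1  ⊔preds=[-2,2]  new=[-3,2]  old=[-3,-1]  +wl: 
  step 3. node 2  ⊔preds=[-3,2]  new=[-1,2]  old=⊥  +wl: 0
  step 4. node 3  ⊔preds=[1,2]  new=[1,2]  old=⊥  +wl: 
  step 5. node 4  ⊔preds=[-3,2]  new=[-3,2]  old=⊥  +wl: 
  step 6. node 5  ⊔preds=⊥  new=[-2,0]  stable
  step 7. node 6  ⊔preds=[-3,2]  new=[-4,4]  old=[-4,-4]  +wl: 
  step 8. node 0  ⊔preds=[-1,2]  new=[1,2]  stable

Least fixpoint reached:
  node 0: [1,2]
  node 1: [-3,2]
  node 2: [-1,2]
  node 3: [1,2]
  node 4: [-3,2]
  node 5: [-2,0]
  node 6: [-4,4]

8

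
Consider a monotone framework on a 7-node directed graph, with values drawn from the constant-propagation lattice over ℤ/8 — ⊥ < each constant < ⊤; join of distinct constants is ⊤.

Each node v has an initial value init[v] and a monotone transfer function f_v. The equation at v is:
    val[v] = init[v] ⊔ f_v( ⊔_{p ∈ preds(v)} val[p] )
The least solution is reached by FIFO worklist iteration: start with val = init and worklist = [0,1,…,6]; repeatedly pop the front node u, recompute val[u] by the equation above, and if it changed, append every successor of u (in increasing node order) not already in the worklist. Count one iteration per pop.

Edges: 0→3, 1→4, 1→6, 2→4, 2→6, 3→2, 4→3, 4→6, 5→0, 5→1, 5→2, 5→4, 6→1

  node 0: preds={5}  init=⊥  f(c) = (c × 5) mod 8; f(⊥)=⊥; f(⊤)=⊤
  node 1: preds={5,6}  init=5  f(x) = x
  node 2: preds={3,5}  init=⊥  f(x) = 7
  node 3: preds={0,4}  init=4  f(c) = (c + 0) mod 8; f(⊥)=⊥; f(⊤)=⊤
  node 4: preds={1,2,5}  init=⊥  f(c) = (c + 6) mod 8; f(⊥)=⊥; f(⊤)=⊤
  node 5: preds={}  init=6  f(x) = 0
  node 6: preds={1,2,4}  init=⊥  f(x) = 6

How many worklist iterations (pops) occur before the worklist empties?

13

Worklist (13 pops):
  #1 pop 0: in=6 → 6 (was ⊥); enqueue []
  #2 pop 1: in=6 → ⊤ (was 5); enqueue []
  #3 pop 2: in=⊤ → 7 (was ⊥); enqueue []
  #4 pop 3: in=6 → ⊤ (was 4); enqueue [2]
  #5 pop 4: in=⊤ → ⊤ (was ⊥); enqueue [3]
  #6 pop 5: in=⊥ → ⊤ (was 6); enqueue [0,1,4]
  #7 pop 6: in=⊤ → 6 (was ⊥); enqueue []
  #8 pop 2: in=⊤ → 7 (no change)
  #9 pop 3: in=⊤ → ⊤ (no change)
  #10 pop 0: in=⊤ → ⊤ (was 6); enqueue [3]
  #11 pop 1: in=⊤ → ⊤ (no change)
  #12 pop 4: in=⊤ → ⊤ (no change)
  #13 pop 3: in=⊤ → ⊤ (no change)

Fixpoint:
  val[0] = ⊤
  val[1] = ⊤
  val[2] = 7
  val[3] = ⊤
  val[4] = ⊤
  val[5] = ⊤
  val[6] = 6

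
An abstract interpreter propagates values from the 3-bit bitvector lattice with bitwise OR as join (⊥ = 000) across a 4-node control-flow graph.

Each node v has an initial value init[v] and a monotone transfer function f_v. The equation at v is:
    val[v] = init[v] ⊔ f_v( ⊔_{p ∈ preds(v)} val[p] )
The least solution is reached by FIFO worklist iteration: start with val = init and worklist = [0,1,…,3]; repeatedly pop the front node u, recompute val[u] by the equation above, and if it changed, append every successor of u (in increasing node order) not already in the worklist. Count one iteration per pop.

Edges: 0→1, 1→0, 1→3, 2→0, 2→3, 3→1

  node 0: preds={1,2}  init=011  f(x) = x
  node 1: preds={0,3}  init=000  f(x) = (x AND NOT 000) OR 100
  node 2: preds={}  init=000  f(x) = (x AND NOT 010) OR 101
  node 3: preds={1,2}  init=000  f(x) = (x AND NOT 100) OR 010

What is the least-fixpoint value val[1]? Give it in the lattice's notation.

111

Trace (6 dequeues):
  [1] u=0 | in 000 | out 011 | ==
  [2] u=1 | in 011 | out 111 | prev 000 | push {0}
  [3] u=2 | in 000 | out 101 | prev 000 | push {}
  [4] u=3 | in 111 | out 011 | prev 000 | push {1}
  [5] u=0 | in 111 | out 111 | prev 011 | push {}
  [6] u=1 | in 111 | out 111 | ==

Converged values:
  [0] 111
  [1] 111
  [2] 101
  [3] 011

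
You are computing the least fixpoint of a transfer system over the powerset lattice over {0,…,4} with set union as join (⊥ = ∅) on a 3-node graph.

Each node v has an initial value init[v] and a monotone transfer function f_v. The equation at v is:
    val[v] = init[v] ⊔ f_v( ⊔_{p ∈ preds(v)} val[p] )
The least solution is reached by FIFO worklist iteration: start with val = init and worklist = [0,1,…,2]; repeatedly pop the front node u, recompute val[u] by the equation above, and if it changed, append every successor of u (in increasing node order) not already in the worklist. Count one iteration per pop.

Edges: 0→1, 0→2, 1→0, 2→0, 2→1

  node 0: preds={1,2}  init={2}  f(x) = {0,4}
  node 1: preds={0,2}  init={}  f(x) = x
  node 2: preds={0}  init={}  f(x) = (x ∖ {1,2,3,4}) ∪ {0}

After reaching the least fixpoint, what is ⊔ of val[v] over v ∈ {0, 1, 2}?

Worklist (5 pops):
  #1 pop 0: in={} → {0,2,4} (was {2}); enqueue []
  #2 pop 1: in={0,2,4} → {0,2,4} (was {}); enqueue [0]
  #3 pop 2: in={0,2,4} → {0} (was {}); enqueue [1]
  #4 pop 0: in={0,2,4} → {0,2,4} (no change)
  #5 pop 1: in={0,2,4} → {0,2,4} (no change)

Fixpoint:
  val[0] = {0,2,4}
  val[1] = {0,2,4}
  val[2] = {0}

{0,2,4}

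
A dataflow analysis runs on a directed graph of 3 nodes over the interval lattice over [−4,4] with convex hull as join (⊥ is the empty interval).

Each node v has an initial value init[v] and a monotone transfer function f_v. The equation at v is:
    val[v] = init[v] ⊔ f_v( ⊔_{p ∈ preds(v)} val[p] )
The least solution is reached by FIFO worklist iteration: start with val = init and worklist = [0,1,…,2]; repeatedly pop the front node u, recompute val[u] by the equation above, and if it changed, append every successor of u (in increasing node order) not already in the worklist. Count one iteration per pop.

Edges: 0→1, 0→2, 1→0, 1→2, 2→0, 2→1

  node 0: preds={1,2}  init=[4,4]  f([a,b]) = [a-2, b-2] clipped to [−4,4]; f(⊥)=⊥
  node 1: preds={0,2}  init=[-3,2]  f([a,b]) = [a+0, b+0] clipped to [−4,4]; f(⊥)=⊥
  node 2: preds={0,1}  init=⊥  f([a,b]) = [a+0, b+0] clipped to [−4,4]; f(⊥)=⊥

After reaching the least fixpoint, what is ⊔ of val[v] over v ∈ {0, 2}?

[-4,4]

Iteration log — 5 steps:
  step 1. node 0  ⊔preds=[-3,2]  new=[-4,4]  old=[4,4]  +wl: 
  step 2. node 1  ⊔preds=[-4,4]  new=[-4,4]  old=[-3,2]  +wl: 0
  step 3. node 2  ⊔preds=[-4,4]  new=[-4,4]  old=⊥  +wl: 1
  step 4. node 0  ⊔preds=[-4,4]  new=[-4,4]  stable
  step 5. node 1  ⊔preds=[-4,4]  new=[-4,4]  stable

Least fixpoint reached:
  node 0: [-4,4]
  node 1: [-4,4]
  node 2: [-4,4]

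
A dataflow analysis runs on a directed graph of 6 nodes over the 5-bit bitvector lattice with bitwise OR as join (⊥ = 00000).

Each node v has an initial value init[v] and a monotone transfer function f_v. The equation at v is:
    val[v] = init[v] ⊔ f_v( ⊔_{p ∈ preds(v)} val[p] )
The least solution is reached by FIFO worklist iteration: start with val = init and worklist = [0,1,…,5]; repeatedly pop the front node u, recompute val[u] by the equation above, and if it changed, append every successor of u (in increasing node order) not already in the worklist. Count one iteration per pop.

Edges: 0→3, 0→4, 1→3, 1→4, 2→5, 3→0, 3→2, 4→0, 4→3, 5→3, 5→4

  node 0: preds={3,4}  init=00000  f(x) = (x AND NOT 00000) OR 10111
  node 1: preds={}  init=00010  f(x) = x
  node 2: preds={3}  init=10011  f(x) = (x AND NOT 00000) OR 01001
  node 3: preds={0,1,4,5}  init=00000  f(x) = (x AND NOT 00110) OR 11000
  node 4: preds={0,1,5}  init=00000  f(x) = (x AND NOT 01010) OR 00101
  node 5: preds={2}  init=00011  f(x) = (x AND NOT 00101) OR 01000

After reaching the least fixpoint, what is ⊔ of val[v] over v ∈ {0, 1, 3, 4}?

11111

Iteration log — 10 steps:
  step 1. node 0  ⊔preds=00000  new=10111  old=00000  +wl: 
  step 2. node 1  ⊔preds=00000  new=00010  stable
  step 3. node 2  ⊔preds=00000  new=11011  old=10011  +wl: 
  step 4. node 3  ⊔preds=10111  new=11001  old=00000  +wl: 0,2
  step 5. node 4  ⊔preds=10111  new=10101  old=00000  +wl: 3
  step 6. node 5  ⊔preds=11011  new=11011  old=00011  +wl: 4
  step 7. node 0  ⊔preds=11101  new=11111  old=10111  +wl: 
  step 8. node 2  ⊔preds=11001  new=11011  stable
  step 9. node 3  ⊔preds=11111  new=11001  stable
  step 10. node 4  ⊔preds=11111  new=10101  stable

Least fixpoint reached:
  node 0: 11111
  node 1: 00010
  node 2: 11011
  node 3: 11001
  node 4: 10101
  node 5: 11011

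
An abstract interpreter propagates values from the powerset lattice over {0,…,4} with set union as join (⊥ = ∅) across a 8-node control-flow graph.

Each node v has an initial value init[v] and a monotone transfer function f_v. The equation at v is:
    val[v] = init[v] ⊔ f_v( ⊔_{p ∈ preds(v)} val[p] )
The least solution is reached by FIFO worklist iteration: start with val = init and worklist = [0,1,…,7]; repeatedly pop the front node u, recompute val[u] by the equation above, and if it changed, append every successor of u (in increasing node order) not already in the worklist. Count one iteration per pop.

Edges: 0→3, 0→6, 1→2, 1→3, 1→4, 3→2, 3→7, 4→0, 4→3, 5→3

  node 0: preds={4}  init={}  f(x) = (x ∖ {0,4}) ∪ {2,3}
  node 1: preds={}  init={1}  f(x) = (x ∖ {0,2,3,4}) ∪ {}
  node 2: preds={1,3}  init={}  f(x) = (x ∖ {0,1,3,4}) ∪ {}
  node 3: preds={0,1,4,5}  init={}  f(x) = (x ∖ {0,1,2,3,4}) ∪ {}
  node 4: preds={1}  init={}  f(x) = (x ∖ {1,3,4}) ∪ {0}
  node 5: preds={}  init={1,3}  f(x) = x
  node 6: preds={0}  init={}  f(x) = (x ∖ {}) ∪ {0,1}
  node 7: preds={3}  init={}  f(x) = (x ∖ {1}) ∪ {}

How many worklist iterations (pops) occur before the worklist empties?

10

Worklist (10 pops):
  #1 pop 0: in={} → {2,3} (was {}); enqueue []
  #2 pop 1: in={} → {1} (no change)
  #3 pop 2: in={1} → {} (no change)
  #4 pop 3: in={1,2,3} → {} (no change)
  #5 pop 4: in={1} → {0} (was {}); enqueue [0,3]
  #6 pop 5: in={} → {1,3} (no change)
  #7 pop 6: in={2,3} → {0,1,2,3} (was {}); enqueue []
  #8 pop 7: in={} → {} (no change)
  #9 pop 0: in={0} → {2,3} (no change)
  #10 pop 3: in={0,1,2,3} → {} (no change)

Fixpoint:
  val[0] = {2,3}
  val[1] = {1}
  val[2] = {}
  val[3] = {}
  val[4] = {0}
  val[5] = {1,3}
  val[6] = {0,1,2,3}
  val[7] = {}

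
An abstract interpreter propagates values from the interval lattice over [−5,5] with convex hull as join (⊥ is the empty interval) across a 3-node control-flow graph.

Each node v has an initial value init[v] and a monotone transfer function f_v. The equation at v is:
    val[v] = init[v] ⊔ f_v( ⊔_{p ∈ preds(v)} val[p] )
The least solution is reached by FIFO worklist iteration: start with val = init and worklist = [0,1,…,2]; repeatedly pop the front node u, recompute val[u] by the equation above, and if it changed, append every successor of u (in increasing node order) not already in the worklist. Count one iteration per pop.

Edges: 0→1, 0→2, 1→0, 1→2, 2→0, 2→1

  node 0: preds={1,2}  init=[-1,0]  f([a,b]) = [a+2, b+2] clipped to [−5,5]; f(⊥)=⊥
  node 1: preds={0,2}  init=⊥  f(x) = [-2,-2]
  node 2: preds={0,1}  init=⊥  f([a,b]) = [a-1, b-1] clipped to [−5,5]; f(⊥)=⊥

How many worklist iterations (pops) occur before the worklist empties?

20

Iteration log — 20 steps:
  step 1. node 0  ⊔preds=⊥  new=[-1,0]  stable
  step 2. node 1  ⊔preds=[-1,0]  new=[-2,-2]  old=⊥  +wl: 0
  step 3. node 2  ⊔preds=[-2,0]  new=[-3,-1]  old=⊥  +wl: 1
  step 4. node 0  ⊔preds=[-3,-1]  new=[-1,1]  old=[-1,0]  +wl: 2
  step 5. node 1  ⊔preds=[-3,1]  new=[-2,-2]  stable
  step 6. node 2  ⊔preds=[-2,1]  new=[-3,0]  old=[-3,-1]  +wl: 0,1
  step 7. node 0  ⊔preds=[-3,0]  new=[-1,2]  old=[-1,1]  +wl: 2
  step 8. node 1  ⊔preds=[-3,2]  new=[-2,-2]  stable
  step 9. node 2  ⊔preds=[-2,2]  new=[-3,1]  old=[-3,0]  +wl: 0,1
  step 10. node 0  ⊔preds=[-3,1]  new=[-1,3]  old=[-1,2]  +wl: 2
  step 11. node 1  ⊔preds=[-3,3]  new=[-2,-2]  stable
  step 12. node 2  ⊔preds=[-2,3]  new=[-3,2]  old=[-3,1]  +wl: 0,1
  step 13. node 0  ⊔preds=[-3,2]  new=[-1,4]  old=[-1,3]  +wl: 2
  step 14. node 1  ⊔preds=[-3,4]  new=[-2,-2]  stable
  step 15. node 2  ⊔preds=[-2,4]  new=[-3,3]  old=[-3,2]  +wl: 0,1
  step 16. node 0  ⊔preds=[-3,3]  new=[-1,5]  old=[-1,4]  +wl: 2
  step 17. node 1  ⊔preds=[-3,5]  new=[-2,-2]  stable
  step 18. node 2  ⊔preds=[-2,5]  new=[-3,4]  old=[-3,3]  +wl: 0,1
  step 19. node 0  ⊔preds=[-3,4]  new=[-1,5]  stable
  step 20. node 1  ⊔preds=[-3,5]  new=[-2,-2]  stable

Least fixpoint reached:
  node 0: [-1,5]
  node 1: [-2,-2]
  node 2: [-3,4]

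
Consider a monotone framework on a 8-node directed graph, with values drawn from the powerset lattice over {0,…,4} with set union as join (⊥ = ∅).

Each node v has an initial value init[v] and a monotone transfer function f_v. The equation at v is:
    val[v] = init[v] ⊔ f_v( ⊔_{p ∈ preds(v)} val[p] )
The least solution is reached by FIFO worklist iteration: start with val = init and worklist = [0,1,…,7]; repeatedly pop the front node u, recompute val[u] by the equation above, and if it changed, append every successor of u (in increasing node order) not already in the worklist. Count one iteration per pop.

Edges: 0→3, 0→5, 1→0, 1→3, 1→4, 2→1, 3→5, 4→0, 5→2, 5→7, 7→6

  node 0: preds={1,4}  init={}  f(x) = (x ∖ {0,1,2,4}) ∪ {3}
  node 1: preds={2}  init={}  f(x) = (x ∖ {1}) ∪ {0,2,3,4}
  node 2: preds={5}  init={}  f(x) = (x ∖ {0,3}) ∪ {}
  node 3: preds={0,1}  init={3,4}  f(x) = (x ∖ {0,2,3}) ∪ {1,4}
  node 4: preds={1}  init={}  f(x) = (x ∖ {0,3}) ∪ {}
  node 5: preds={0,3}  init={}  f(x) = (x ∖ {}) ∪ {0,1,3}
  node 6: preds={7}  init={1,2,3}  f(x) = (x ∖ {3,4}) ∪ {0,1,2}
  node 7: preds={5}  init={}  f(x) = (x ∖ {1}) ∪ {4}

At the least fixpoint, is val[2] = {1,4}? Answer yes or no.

yes

Trace (12 dequeues):
  [1] u=0 | in {} | out {3} | prev {} | push {}
  [2] u=1 | in {} | out {0,2,3,4} | prev {} | push {0}
  [3] u=2 | in {} | out {} | ==
  [4] u=3 | in {0,2,3,4} | out {1,3,4} | prev {3,4} | push {}
  [5] u=4 | in {0,2,3,4} | out {2,4} | prev {} | push {}
  [6] u=5 | in {1,3,4} | out {0,1,3,4} | prev {} | push {2}
  [7] u=6 | in {} | out {0,1,2,3} | prev {1,2,3} | push {}
  [8] u=7 | in {0,1,3,4} | out {0,3,4} | prev {} | push {6}
  [9] u=0 | in {0,2,3,4} | out {3} | ==
  [10] u=2 | in {0,1,3,4} | out {1,4} | prev {} | push {1}
  [11] u=6 | in {0,3,4} | out {0,1,2,3} | ==
  [12] u=1 | in {1,4} | out {0,2,3,4} | ==

Converged values:
  [0] {3}
  [1] {0,2,3,4}
  [2] {1,4}
  [3] {1,3,4}
  [4] {2,4}
  [5] {0,1,3,4}
  [6] {0,1,2,3}
  [7] {0,3,4}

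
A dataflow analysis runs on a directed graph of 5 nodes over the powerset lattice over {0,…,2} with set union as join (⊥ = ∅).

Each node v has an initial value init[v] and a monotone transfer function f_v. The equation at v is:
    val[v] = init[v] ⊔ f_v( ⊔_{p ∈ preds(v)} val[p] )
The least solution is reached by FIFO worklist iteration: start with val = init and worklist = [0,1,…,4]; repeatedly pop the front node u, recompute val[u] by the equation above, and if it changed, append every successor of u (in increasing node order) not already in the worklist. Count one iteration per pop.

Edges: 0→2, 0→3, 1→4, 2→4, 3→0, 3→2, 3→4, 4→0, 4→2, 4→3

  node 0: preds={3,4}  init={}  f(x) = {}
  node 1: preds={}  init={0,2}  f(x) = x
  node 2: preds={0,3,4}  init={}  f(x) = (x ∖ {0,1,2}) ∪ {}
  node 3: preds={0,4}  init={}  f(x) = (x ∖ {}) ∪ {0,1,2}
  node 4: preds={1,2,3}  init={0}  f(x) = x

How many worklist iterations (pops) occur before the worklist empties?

Iteration log — 8 steps:
  step 1. node 0  ⊔preds={0}  new={}  stable
  step 2. node 1  ⊔preds={}  new={0,2}  stable
  step 3. node 2  ⊔preds={0}  new={}  stable
  step 4. node 3  ⊔preds={0}  new={0,1,2}  old={}  +wl: 0,2
  step 5. node 4  ⊔preds={0,1,2}  new={0,1,2}  old={0}  +wl: 3
  step 6. node 0  ⊔preds={0,1,2}  new={}  stable
  step 7. node 2  ⊔preds={0,1,2}  new={}  stable
  step 8. node 3  ⊔preds={0,1,2}  new={0,1,2}  stable

Least fixpoint reached:
  node 0: {}
  node 1: {0,2}
  node 2: {}
  node 3: {0,1,2}
  node 4: {0,1,2}

8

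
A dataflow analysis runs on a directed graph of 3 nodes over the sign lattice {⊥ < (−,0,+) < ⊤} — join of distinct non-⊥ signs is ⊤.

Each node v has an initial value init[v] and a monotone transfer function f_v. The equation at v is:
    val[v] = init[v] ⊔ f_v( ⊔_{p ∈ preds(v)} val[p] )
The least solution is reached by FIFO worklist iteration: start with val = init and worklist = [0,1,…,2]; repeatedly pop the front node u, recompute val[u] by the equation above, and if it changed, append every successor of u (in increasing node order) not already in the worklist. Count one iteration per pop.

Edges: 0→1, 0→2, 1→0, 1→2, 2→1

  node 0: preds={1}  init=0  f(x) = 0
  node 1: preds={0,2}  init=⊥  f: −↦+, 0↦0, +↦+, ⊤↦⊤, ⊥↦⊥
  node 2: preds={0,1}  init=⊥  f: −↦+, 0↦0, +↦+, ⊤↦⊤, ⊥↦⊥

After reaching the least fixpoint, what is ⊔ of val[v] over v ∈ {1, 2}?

Iteration log — 5 steps:
  step 1. node 0  ⊔preds=⊥  new=0  stable
  step 2. node 1  ⊔preds=0  new=0  old=⊥  +wl: 0
  step 3. node 2  ⊔preds=0  new=0  old=⊥  +wl: 1
  step 4. node 0  ⊔preds=0  new=0  stable
  step 5. node 1  ⊔preds=0  new=0  stable

Least fixpoint reached:
  node 0: 0
  node 1: 0
  node 2: 0

0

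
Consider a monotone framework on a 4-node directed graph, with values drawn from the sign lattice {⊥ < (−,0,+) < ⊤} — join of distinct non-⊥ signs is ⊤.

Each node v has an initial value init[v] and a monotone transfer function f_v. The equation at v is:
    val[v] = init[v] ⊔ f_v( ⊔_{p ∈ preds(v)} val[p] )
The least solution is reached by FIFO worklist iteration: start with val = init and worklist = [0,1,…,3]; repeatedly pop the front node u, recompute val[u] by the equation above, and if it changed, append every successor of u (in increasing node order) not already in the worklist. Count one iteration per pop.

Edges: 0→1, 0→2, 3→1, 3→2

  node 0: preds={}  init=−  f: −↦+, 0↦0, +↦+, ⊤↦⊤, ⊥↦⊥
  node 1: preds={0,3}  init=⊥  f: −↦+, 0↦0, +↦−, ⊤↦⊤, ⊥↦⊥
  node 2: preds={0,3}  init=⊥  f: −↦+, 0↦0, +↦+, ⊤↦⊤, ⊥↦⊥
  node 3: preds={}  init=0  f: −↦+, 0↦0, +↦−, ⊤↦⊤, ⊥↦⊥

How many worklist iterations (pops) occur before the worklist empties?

4

Iteration log — 4 steps:
  step 1. node 0  ⊔preds=⊥  new=−  stable
  step 2. node 1  ⊔preds=⊤  new=⊤  old=⊥  +wl: 
  step 3. node 2  ⊔preds=⊤  new=⊤  old=⊥  +wl: 
  step 4. node 3  ⊔preds=⊥  new=0  stable

Least fixpoint reached:
  node 0: −
  node 1: ⊤
  node 2: ⊤
  node 3: 0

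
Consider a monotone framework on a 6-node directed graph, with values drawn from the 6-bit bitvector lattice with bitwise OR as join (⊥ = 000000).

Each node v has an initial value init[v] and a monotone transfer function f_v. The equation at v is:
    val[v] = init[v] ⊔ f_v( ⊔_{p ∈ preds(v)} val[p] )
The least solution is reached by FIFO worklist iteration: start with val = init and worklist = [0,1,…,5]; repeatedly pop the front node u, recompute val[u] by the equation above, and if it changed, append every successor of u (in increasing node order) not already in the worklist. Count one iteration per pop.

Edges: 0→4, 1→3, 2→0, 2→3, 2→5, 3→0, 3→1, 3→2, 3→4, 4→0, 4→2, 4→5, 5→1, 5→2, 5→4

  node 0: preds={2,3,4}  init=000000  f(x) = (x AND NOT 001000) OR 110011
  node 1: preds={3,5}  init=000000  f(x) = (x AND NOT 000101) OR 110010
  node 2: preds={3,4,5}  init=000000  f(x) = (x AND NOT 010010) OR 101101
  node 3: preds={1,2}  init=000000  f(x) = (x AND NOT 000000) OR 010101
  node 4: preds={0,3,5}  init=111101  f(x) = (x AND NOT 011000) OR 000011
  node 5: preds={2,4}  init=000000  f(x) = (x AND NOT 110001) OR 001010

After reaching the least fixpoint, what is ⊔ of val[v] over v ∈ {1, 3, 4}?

111111

Worklist (11 pops):
  #1 pop 0: in=111101 → 110111 (was 000000); enqueue []
  #2 pop 1: in=000000 → 110010 (was 000000); enqueue []
  #3 pop 2: in=111101 → 101101 (was 000000); enqueue [0]
  #4 pop 3: in=111111 → 111111 (was 000000); enqueue [1,2]
  #5 pop 4: in=111111 → 111111 (was 111101); enqueue []
  #6 pop 5: in=111111 → 001110 (was 000000); enqueue [4]
  #7 pop 0: in=111111 → 110111 (no change)
  #8 pop 1: in=111111 → 111010 (was 110010); enqueue [3]
  #9 pop 2: in=111111 → 101101 (no change)
  #10 pop 4: in=111111 → 111111 (no change)
  #11 pop 3: in=111111 → 111111 (no change)

Fixpoint:
  val[0] = 110111
  val[1] = 111010
  val[2] = 101101
  val[3] = 111111
  val[4] = 111111
  val[5] = 001110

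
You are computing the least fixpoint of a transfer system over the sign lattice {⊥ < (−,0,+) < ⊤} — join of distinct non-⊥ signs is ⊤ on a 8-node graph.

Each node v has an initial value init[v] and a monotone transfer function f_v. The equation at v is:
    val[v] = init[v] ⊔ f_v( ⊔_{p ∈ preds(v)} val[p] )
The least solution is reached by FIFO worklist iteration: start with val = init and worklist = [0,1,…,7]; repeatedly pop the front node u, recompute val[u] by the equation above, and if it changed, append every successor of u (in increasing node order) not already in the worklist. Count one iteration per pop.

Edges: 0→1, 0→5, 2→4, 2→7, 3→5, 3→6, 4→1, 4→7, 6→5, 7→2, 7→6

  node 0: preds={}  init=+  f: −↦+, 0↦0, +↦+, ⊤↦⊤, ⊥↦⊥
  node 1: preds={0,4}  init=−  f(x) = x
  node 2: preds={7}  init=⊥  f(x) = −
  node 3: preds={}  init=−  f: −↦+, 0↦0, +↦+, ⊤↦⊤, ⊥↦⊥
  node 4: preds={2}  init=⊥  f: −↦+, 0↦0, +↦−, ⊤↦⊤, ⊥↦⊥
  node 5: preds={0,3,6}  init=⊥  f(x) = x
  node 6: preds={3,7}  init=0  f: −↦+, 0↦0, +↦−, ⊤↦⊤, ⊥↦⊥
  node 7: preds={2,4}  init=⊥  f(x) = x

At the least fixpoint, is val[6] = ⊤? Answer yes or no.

yes

Trace (12 dequeues):
  [1] u=0 | in ⊥ | out + | ==
  [2] u=1 | in + | out ⊤ | prev − | push {}
  [3] u=2 | in ⊥ | out − | prev ⊥ | push {}
  [4] u=3 | in ⊥ | out − | ==
  [5] u=4 | in − | out + | prev ⊥ | push {1}
  [6] u=5 | in ⊤ | out ⊤ | prev ⊥ | push {}
  [7] u=6 | in − | out ⊤ | prev 0 | push {5}
  [8] u=7 | in ⊤ | out ⊤ | prev ⊥ | push {2,6}
  [9] u=1 | in + | out ⊤ | ==
  [10] u=5 | in ⊤ | out ⊤ | ==
  [11] u=2 | in ⊤ | out − | ==
  [12] u=6 | in ⊤ | out ⊤ | ==

Converged values:
  [0] +
  [1] ⊤
  [2] −
  [3] −
  [4] +
  [5] ⊤
  [6] ⊤
  [7] ⊤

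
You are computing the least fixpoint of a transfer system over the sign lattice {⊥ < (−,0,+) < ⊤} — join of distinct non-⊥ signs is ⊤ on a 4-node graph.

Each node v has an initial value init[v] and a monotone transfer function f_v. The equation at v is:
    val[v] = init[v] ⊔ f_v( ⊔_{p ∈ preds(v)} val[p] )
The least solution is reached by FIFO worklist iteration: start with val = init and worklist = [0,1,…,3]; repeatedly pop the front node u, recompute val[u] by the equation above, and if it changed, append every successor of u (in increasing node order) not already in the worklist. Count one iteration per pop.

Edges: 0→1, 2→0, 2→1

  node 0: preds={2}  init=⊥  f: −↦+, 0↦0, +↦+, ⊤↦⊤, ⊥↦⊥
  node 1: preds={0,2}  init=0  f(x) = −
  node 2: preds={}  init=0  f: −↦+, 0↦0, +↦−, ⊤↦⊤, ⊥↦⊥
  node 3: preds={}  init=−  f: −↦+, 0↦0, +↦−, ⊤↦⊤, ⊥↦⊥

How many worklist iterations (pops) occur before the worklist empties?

Trace (4 dequeues):
  [1] u=0 | in 0 | out 0 | prev ⊥ | push {}
  [2] u=1 | in 0 | out ⊤ | prev 0 | push {}
  [3] u=2 | in ⊥ | out 0 | ==
  [4] u=3 | in ⊥ | out − | ==

Converged values:
  [0] 0
  [1] ⊤
  [2] 0
  [3] −

4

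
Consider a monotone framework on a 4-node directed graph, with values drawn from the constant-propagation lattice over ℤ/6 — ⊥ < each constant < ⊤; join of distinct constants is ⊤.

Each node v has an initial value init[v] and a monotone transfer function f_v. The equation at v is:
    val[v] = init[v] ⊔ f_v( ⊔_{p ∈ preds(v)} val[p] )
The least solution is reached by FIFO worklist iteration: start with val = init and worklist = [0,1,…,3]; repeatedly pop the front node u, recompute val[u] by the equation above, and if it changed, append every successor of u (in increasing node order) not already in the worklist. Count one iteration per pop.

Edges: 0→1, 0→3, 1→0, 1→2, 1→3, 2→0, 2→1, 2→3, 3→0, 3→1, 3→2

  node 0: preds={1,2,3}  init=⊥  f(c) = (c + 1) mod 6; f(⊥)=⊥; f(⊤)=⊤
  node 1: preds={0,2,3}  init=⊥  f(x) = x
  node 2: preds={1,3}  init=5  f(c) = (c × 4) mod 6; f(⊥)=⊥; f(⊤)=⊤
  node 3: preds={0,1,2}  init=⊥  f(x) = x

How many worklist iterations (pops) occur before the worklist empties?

8

Iteration log — 8 steps:
  step 1. node 0  ⊔preds=5  new=0  old=⊥  +wl: 
  step 2. node 1  ⊔preds=⊤  new=⊤  old=⊥  +wl: 0
  step 3. node 2  ⊔preds=⊤  new=⊤  old=5  +wl: 1
  step 4. node 3  ⊔preds=⊤  new=⊤  old=⊥  +wl: 2
  step 5. node 0  ⊔preds=⊤  new=⊤  old=0  +wl: 3
  step 6. node 1  ⊔preds=⊤  new=⊤  stable
  step 7. node 2  ⊔preds=⊤  new=⊤  stable
  step 8. node 3  ⊔preds=⊤  new=⊤  stable

Least fixpoint reached:
  node 0: ⊤
  node 1: ⊤
  node 2: ⊤
  node 3: ⊤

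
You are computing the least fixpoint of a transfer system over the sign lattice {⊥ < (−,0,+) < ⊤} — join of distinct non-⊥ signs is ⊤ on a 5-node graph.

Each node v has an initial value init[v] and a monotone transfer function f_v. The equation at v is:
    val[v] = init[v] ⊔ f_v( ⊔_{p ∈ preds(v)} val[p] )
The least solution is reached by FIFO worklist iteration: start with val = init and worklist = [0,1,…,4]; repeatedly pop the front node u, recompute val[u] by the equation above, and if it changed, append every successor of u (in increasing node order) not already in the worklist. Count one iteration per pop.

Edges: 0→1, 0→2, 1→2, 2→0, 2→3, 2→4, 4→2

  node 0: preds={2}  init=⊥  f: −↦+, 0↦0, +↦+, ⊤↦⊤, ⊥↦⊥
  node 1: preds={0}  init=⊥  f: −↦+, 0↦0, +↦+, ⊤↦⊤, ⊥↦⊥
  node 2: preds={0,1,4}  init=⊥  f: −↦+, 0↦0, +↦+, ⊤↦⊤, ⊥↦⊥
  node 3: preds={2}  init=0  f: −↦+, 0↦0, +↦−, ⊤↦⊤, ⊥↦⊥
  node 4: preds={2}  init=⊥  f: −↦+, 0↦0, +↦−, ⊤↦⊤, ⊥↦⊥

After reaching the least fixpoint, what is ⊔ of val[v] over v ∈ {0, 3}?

Iteration log — 5 steps:
  step 1. node 0  ⊔preds=⊥  new=⊥  stable
  step 2. node 1  ⊔preds=⊥  new=⊥  stable
  step 3. node 2  ⊔preds=⊥  new=⊥  stable
  step 4. node 3  ⊔preds=⊥  new=0  stable
  step 5. node 4  ⊔preds=⊥  new=⊥  stable

Least fixpoint reached:
  node 0: ⊥
  node 1: ⊥
  node 2: ⊥
  node 3: 0
  node 4: ⊥

0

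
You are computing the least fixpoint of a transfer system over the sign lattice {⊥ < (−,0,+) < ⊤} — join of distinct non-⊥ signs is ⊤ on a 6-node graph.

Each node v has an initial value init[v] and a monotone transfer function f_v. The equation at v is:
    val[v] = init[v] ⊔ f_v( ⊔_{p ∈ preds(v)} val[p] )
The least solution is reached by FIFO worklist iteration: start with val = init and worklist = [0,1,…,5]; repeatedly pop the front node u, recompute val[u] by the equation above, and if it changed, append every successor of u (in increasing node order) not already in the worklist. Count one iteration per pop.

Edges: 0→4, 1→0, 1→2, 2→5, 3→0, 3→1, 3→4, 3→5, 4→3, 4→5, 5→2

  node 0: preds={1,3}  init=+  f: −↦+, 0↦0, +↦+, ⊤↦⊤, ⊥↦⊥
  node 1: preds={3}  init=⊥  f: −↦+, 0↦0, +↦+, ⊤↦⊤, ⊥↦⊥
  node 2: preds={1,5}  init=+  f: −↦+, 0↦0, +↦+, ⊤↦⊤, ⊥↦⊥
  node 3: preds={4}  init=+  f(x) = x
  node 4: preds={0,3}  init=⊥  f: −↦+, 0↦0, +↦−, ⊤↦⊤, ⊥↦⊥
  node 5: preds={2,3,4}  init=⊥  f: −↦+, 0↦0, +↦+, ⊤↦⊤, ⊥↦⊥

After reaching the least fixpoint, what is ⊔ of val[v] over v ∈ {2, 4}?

Iteration log — 16 steps:
  step 1. node 0  ⊔preds=+  new=+  stable
  step 2. node 1  ⊔preds=+  new=+  old=⊥  +wl: 0
  step 3. node 2  ⊔preds=+  new=+  stable
  step 4. node 3  ⊔preds=⊥  new=+  stable
  step 5. node 4  ⊔preds=+  new=−  old=⊥  +wl: 3
  step 6. node 5  ⊔preds=⊤  new=⊤  old=⊥  +wl: 2
  step 7. node 0  ⊔preds=+  new=+  stable
  step 8. node 3  ⊔preds=−  new=⊤  old=+  +wl: 0,1,4,5
  step 9. node 2  ⊔preds=⊤  new=⊤  old=+  +wl: 
  step 10. node 0  ⊔preds=⊤  new=⊤  old=+  +wl: 
  step 11. node 1  ⊔preds=⊤  new=⊤  old=+  +wl: 0,2
  step 12. node 4  ⊔preds=⊤  new=⊤  old=−  +wl: 3
  step 13. node 5  ⊔preds=⊤  new=⊤  stable
  step 14. node 0  ⊔preds=⊤  new=⊤  stable
  step 15. node 2  ⊔preds=⊤  new=⊤  stable
  step 16. node 3  ⊔preds=⊤  new=⊤  stable

Least fixpoint reached:
  node 0: ⊤
  node 1: ⊤
  node 2: ⊤
  node 3: ⊤
  node 4: ⊤
  node 5: ⊤

⊤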